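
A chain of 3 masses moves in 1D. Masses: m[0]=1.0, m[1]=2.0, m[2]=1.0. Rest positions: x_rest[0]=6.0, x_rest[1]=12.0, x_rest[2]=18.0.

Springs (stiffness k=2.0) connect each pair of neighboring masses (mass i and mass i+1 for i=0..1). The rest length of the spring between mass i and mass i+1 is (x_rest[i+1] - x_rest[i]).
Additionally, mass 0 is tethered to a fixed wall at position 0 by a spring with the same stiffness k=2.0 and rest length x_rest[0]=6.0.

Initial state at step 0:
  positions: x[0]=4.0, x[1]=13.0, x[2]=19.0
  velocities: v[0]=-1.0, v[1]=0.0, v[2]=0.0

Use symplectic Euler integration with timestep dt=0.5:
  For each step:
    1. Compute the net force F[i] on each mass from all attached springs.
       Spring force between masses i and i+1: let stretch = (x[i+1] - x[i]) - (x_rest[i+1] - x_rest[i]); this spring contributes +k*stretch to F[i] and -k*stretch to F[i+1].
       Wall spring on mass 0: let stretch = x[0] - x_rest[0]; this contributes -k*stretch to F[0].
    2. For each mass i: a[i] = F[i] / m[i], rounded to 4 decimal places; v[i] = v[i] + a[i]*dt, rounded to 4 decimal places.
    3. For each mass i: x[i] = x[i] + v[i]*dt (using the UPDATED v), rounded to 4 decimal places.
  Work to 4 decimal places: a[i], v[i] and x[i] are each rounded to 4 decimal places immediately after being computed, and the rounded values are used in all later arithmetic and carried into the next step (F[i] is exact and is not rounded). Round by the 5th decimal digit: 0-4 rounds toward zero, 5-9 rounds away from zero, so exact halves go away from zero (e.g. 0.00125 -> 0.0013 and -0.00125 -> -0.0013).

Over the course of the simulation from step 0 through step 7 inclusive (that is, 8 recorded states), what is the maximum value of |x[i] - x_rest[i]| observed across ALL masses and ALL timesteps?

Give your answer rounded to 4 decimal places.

Step 0: x=[4.0000 13.0000 19.0000] v=[-1.0000 0.0000 0.0000]
Step 1: x=[6.0000 12.2500 19.0000] v=[4.0000 -1.5000 0.0000]
Step 2: x=[8.1250 11.6250 18.6250] v=[4.2500 -1.2500 -0.7500]
Step 3: x=[7.9375 11.8750 17.7500] v=[-0.3750 0.5000 -1.7500]
Step 4: x=[5.7500 12.6094 16.9375] v=[-4.3750 1.4688 -1.6250]
Step 5: x=[4.1172 12.7110 16.9610] v=[-3.2656 0.2032 0.0469]
Step 6: x=[4.7227 11.7267 17.8595] v=[1.2110 -1.9687 1.7969]
Step 7: x=[6.4689 10.5246 18.6916] v=[3.4923 -2.4043 1.6641]
Max displacement = 2.1250

Answer: 2.1250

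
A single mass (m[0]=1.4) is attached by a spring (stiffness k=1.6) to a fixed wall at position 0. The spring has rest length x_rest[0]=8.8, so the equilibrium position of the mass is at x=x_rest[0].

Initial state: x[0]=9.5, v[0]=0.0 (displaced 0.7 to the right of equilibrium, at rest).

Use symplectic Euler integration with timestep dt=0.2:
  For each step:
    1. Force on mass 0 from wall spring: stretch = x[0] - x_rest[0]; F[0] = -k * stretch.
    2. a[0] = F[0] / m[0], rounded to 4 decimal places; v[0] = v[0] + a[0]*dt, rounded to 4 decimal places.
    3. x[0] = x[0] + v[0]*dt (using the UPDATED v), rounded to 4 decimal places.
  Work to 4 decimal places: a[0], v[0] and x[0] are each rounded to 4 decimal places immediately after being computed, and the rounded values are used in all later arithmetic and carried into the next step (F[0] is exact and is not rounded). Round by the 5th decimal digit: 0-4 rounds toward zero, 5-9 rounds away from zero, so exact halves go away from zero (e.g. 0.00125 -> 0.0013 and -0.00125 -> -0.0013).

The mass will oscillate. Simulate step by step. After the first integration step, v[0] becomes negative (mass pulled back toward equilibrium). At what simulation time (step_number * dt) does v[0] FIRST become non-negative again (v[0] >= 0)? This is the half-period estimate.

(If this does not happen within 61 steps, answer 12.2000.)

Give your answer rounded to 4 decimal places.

Answer: 3.0000

Derivation:
Step 0: x=[9.5000] v=[0.0000]
Step 1: x=[9.4680] v=[-0.1600]
Step 2: x=[9.4055] v=[-0.3127]
Step 3: x=[9.3153] v=[-0.4511]
Step 4: x=[9.2015] v=[-0.5689]
Step 5: x=[9.0694] v=[-0.6607]
Step 6: x=[8.9249] v=[-0.7223]
Step 7: x=[8.7747] v=[-0.7508]
Step 8: x=[8.6257] v=[-0.7450]
Step 9: x=[8.4847] v=[-0.7052]
Step 10: x=[8.3581] v=[-0.6331]
Step 11: x=[8.2517] v=[-0.5321]
Step 12: x=[8.1703] v=[-0.4068]
Step 13: x=[8.1177] v=[-0.2629]
Step 14: x=[8.0963] v=[-0.1069]
Step 15: x=[8.1071] v=[0.0539]
First v>=0 after going negative at step 15, time=3.0000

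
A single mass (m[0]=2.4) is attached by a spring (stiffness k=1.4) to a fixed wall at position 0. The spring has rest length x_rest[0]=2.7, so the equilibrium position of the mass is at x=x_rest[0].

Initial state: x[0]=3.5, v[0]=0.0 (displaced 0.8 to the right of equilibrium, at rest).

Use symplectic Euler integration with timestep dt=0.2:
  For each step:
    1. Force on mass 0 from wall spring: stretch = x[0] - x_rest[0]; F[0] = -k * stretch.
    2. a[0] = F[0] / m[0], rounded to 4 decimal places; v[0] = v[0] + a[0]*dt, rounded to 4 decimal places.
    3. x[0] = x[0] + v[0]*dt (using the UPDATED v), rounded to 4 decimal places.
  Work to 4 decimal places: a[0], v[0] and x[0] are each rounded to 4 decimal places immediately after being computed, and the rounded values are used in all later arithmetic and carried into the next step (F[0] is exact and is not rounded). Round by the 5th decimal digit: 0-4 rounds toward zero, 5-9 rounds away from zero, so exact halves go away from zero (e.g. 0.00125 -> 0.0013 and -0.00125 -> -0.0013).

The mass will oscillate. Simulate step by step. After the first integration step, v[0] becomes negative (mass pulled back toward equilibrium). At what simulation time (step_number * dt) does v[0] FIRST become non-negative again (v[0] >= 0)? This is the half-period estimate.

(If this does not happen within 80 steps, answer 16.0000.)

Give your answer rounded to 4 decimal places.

Step 0: x=[3.5000] v=[0.0000]
Step 1: x=[3.4813] v=[-0.0933]
Step 2: x=[3.4444] v=[-0.1845]
Step 3: x=[3.3901] v=[-0.2713]
Step 4: x=[3.3197] v=[-0.3518]
Step 5: x=[3.2349] v=[-0.4241]
Step 6: x=[3.1376] v=[-0.4865]
Step 7: x=[3.0301] v=[-0.5376]
Step 8: x=[2.9149] v=[-0.5761]
Step 9: x=[2.7947] v=[-0.6012]
Step 10: x=[2.6723] v=[-0.6122]
Step 11: x=[2.5505] v=[-0.6090]
Step 12: x=[2.4322] v=[-0.5916]
Step 13: x=[2.3201] v=[-0.5604]
Step 14: x=[2.2169] v=[-0.5161]
Step 15: x=[2.1250] v=[-0.4597]
Step 16: x=[2.0465] v=[-0.3926]
Step 17: x=[1.9832] v=[-0.3164]
Step 18: x=[1.9366] v=[-0.2328]
Step 19: x=[1.9079] v=[-0.1437]
Step 20: x=[1.8976] v=[-0.0513]
Step 21: x=[1.9061] v=[0.0423]
First v>=0 after going negative at step 21, time=4.2000

Answer: 4.2000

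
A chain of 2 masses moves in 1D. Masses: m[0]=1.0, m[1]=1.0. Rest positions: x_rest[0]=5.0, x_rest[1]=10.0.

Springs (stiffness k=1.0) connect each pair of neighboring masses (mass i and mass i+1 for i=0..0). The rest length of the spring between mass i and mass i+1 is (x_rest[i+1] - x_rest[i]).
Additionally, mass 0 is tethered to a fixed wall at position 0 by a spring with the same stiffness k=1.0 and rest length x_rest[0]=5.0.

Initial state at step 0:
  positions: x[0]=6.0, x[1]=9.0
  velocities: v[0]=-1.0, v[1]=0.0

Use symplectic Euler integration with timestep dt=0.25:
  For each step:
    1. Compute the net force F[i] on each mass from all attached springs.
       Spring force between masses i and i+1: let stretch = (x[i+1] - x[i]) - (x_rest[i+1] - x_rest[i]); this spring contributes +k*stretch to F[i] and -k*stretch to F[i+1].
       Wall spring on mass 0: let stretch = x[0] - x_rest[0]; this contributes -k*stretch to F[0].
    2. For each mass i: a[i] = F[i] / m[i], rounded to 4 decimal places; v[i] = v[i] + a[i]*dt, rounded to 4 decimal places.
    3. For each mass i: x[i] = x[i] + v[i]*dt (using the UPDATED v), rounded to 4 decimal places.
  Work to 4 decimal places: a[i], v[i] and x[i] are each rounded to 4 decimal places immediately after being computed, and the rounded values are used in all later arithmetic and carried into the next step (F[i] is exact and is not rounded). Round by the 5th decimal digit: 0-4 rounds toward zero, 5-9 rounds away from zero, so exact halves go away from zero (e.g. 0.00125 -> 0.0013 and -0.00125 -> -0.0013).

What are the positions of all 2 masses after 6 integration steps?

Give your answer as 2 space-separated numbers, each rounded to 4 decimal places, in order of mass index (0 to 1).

Answer: 3.2033 10.1024

Derivation:
Step 0: x=[6.0000 9.0000] v=[-1.0000 0.0000]
Step 1: x=[5.5625 9.1250] v=[-1.7500 0.5000]
Step 2: x=[5.0000 9.3399] v=[-2.2500 0.8594]
Step 3: x=[4.3963 9.5960] v=[-2.4150 1.0244]
Step 4: x=[3.8428 9.8396] v=[-2.2142 0.9745]
Step 5: x=[3.4239 10.0209] v=[-1.6757 0.7253]
Step 6: x=[3.2033 10.1024] v=[-0.8824 0.3261]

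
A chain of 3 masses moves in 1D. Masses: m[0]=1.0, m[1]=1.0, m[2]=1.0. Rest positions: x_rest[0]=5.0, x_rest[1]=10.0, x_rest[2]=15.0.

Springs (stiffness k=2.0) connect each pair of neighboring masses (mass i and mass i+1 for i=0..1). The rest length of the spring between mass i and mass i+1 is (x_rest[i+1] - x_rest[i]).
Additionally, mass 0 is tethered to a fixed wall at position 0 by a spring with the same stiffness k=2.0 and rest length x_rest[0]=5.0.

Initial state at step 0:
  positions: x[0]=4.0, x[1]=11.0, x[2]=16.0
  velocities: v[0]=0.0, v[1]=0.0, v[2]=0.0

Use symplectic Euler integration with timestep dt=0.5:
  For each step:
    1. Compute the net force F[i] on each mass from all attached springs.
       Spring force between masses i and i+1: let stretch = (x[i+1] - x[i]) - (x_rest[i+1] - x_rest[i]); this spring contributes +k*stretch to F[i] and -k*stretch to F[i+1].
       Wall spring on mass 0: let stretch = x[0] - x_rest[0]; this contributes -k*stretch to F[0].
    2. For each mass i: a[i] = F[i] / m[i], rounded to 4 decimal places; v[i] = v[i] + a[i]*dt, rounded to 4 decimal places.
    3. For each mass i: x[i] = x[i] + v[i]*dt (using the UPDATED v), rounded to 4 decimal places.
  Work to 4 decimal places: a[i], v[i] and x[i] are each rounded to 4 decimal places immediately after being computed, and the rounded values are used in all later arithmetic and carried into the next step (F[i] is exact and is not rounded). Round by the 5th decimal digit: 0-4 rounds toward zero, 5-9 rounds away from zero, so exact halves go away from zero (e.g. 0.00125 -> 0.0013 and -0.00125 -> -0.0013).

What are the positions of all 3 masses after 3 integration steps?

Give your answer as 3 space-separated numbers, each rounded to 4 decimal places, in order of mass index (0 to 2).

Step 0: x=[4.0000 11.0000 16.0000] v=[0.0000 0.0000 0.0000]
Step 1: x=[5.5000 10.0000 16.0000] v=[3.0000 -2.0000 0.0000]
Step 2: x=[6.5000 9.7500 15.5000] v=[2.0000 -0.5000 -1.0000]
Step 3: x=[5.8750 10.7500 14.6250] v=[-1.2500 2.0000 -1.7500]

Answer: 5.8750 10.7500 14.6250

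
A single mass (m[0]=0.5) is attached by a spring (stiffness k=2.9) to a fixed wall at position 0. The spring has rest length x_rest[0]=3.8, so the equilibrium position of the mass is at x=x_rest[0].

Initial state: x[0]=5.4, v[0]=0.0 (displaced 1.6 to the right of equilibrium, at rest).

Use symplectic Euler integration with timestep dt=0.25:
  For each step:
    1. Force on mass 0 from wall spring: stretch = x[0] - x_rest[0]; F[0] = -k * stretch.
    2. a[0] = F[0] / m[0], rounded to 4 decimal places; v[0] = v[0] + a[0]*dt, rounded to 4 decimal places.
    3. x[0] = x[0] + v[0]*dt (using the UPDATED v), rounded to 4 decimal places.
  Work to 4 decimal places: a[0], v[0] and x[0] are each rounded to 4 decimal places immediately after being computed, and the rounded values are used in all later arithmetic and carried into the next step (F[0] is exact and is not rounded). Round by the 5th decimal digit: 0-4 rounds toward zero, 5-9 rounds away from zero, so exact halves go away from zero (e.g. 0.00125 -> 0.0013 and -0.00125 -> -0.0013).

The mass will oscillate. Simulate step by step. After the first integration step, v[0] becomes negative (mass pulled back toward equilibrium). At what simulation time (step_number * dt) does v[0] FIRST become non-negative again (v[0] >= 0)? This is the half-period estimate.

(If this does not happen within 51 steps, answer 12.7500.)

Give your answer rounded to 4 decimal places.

Answer: 1.5000

Derivation:
Step 0: x=[5.4000] v=[0.0000]
Step 1: x=[4.8200] v=[-2.3200]
Step 2: x=[3.8703] v=[-3.7990]
Step 3: x=[2.8951] v=[-3.9009]
Step 4: x=[2.2479] v=[-2.5888]
Step 5: x=[2.1633] v=[-0.3383]
Step 6: x=[2.6720] v=[2.0349]
First v>=0 after going negative at step 6, time=1.5000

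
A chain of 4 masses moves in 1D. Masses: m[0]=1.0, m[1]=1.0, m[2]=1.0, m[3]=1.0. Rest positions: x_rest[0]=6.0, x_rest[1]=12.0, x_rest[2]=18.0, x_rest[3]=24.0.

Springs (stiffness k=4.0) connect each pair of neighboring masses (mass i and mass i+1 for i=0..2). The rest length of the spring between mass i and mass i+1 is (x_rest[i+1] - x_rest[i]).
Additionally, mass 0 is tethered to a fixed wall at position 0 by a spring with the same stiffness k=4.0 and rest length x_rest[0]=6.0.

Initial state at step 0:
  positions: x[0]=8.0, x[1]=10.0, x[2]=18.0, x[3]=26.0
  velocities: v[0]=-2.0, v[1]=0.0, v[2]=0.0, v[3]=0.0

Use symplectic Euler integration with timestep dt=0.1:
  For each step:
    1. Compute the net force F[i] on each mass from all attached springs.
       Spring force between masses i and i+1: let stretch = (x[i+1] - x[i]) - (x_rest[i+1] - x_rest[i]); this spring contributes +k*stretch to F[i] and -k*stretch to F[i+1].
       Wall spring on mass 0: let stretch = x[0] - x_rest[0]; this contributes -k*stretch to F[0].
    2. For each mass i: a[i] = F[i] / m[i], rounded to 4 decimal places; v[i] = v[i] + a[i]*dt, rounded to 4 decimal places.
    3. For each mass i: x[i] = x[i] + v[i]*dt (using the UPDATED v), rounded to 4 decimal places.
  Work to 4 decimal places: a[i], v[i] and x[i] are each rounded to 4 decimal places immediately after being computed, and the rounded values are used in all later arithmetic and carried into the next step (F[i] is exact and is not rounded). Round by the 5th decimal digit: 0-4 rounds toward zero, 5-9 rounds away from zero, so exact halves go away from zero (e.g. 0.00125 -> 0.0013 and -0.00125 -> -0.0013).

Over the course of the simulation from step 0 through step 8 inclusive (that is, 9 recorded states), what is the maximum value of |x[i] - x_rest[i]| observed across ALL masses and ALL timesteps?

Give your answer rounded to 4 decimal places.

Answer: 2.5976

Derivation:
Step 0: x=[8.0000 10.0000 18.0000 26.0000] v=[-2.0000 0.0000 0.0000 0.0000]
Step 1: x=[7.5600 10.2400 18.0000 25.9200] v=[-4.4000 2.4000 0.0000 -0.8000]
Step 2: x=[6.9248 10.6832 18.0064 25.7632] v=[-6.3520 4.4320 0.0640 -1.5680]
Step 3: x=[6.1629 11.2690 18.0301 25.5361] v=[-7.6186 5.8579 0.2374 -2.2707]
Step 4: x=[5.3588 11.9210 18.0836 25.2488] v=[-8.0413 6.5199 0.5354 -2.8731]
Step 5: x=[4.6028 12.5570 18.1772 24.9149] v=[-7.5599 6.3601 0.9364 -3.3392]
Step 6: x=[3.9809 13.0997 18.3155 24.5515] v=[-6.2193 5.4265 1.3834 -3.6343]
Step 7: x=[3.5645 13.4862 18.4947 24.1786] v=[-4.1641 3.8653 1.7915 -3.7287]
Step 8: x=[3.4024 13.6762 18.7009 23.8184] v=[-1.6212 1.9000 2.0617 -3.6023]
Max displacement = 2.5976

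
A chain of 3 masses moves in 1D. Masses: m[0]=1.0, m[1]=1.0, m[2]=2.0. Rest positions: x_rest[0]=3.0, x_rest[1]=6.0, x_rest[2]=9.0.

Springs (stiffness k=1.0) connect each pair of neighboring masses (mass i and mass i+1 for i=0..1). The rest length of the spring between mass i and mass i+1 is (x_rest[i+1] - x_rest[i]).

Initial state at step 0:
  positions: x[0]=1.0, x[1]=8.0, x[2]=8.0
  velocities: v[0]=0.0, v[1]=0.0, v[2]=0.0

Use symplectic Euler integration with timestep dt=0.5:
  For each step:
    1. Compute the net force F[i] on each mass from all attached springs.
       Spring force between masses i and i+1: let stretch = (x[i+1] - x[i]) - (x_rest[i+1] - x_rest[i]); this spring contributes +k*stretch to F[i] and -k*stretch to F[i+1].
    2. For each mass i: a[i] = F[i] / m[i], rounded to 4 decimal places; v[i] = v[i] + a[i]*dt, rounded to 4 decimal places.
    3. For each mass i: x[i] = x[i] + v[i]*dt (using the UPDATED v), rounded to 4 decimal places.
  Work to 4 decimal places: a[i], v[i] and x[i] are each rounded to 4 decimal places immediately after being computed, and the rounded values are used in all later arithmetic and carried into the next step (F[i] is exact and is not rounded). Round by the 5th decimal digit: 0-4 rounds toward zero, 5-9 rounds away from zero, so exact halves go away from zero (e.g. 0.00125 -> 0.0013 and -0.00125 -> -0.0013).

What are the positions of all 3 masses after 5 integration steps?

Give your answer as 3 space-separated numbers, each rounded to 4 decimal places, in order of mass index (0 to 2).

Step 0: x=[1.0000 8.0000 8.0000] v=[0.0000 0.0000 0.0000]
Step 1: x=[2.0000 6.2500 8.3750] v=[2.0000 -3.5000 0.7500]
Step 2: x=[3.3125 3.9688 8.8594] v=[2.6250 -4.5625 0.9688]
Step 3: x=[4.0391 2.7461 9.1075] v=[1.4532 -2.4454 0.4962]
Step 4: x=[3.6925 3.4370 8.9354] v=[-0.6933 1.3818 -0.3442]
Step 5: x=[2.5320 5.5664 8.4510] v=[-2.3211 4.2588 -0.9688]

Answer: 2.5320 5.5664 8.4510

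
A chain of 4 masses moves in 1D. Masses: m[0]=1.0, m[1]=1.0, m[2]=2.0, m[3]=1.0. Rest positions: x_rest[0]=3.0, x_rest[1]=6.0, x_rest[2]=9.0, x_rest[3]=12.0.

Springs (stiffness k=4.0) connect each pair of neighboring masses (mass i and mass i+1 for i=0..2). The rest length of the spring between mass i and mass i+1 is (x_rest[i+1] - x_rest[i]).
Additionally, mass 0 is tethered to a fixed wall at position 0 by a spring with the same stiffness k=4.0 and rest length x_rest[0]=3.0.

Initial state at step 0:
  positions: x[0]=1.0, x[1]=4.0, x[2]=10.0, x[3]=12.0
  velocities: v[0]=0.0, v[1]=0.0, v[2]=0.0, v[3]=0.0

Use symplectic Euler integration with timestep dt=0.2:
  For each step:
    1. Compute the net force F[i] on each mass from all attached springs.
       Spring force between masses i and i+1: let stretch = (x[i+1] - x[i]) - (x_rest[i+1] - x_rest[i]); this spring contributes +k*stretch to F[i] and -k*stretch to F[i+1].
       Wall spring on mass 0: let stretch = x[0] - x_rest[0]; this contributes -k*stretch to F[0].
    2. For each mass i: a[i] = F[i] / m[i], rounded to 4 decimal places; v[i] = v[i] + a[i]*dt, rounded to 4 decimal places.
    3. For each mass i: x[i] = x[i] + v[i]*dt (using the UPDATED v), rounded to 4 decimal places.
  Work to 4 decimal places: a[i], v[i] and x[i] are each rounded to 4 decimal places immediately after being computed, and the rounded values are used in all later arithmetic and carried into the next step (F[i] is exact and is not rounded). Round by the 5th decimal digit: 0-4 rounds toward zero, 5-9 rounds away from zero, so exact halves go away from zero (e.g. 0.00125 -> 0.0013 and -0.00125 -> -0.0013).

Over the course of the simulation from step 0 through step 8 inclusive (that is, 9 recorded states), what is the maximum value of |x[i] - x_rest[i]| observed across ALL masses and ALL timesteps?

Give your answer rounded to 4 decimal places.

Step 0: x=[1.0000 4.0000 10.0000 12.0000] v=[0.0000 0.0000 0.0000 0.0000]
Step 1: x=[1.3200 4.4800 9.6800 12.1600] v=[1.6000 2.4000 -1.6000 0.8000]
Step 2: x=[1.9344 5.2864 9.1424 12.4032] v=[3.0720 4.0320 -2.6880 1.2160]
Step 3: x=[2.7756 6.1734 8.5572 12.6047] v=[4.2061 4.4352 -2.9261 1.0074]
Step 4: x=[3.7164 6.8982 8.1051 12.6386] v=[4.7039 3.6240 -2.2606 0.1694]
Step 5: x=[4.5716 7.3070 7.9191 12.4271] v=[4.2762 2.0441 -0.9300 -1.0574]
Step 6: x=[5.1330 7.3761 8.0448 11.9743] v=[2.8072 0.3455 0.6284 -2.2638]
Step 7: x=[5.2321 7.1933 8.4313 11.3728] v=[0.4953 -0.9140 1.9327 -3.0074]
Step 8: x=[4.8078 6.8948 8.9541 10.7807] v=[-2.1214 -1.4926 2.6141 -2.9606]
Max displacement = 2.2321

Answer: 2.2321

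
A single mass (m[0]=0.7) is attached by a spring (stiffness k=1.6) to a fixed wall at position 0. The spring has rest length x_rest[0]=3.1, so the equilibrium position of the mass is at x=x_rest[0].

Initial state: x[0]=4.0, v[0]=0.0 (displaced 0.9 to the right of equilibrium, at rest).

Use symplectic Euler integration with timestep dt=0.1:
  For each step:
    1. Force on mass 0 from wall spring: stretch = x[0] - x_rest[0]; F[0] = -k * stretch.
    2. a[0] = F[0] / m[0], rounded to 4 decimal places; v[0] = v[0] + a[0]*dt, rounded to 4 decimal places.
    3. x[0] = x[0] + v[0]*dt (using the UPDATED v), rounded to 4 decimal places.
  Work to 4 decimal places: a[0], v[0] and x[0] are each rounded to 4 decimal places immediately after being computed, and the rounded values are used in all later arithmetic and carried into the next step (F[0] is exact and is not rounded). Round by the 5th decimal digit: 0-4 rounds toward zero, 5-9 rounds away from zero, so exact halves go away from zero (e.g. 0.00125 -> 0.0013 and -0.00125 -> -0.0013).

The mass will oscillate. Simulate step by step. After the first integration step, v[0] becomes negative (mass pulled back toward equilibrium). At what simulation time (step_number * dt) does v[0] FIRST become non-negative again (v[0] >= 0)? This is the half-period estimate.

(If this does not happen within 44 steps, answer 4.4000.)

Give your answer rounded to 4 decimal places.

Answer: 2.1000

Derivation:
Step 0: x=[4.0000] v=[0.0000]
Step 1: x=[3.9794] v=[-0.2057]
Step 2: x=[3.9387] v=[-0.4067]
Step 3: x=[3.8789] v=[-0.5984]
Step 4: x=[3.8013] v=[-0.7764]
Step 5: x=[3.7076] v=[-0.9367]
Step 6: x=[3.6000] v=[-1.0756]
Step 7: x=[3.4810] v=[-1.1899]
Step 8: x=[3.3533] v=[-1.2770]
Step 9: x=[3.2198] v=[-1.3349]
Step 10: x=[3.0836] v=[-1.3623]
Step 11: x=[2.9477] v=[-1.3586]
Step 12: x=[2.8153] v=[-1.3238]
Step 13: x=[2.6894] v=[-1.2587]
Step 14: x=[2.5729] v=[-1.1649]
Step 15: x=[2.4685] v=[-1.0444]
Step 16: x=[2.3785] v=[-0.9001]
Step 17: x=[2.3050] v=[-0.7352]
Step 18: x=[2.2497] v=[-0.5535]
Step 19: x=[2.2138] v=[-0.3592]
Step 20: x=[2.1981] v=[-0.1566]
Step 21: x=[2.2031] v=[0.0496]
First v>=0 after going negative at step 21, time=2.1000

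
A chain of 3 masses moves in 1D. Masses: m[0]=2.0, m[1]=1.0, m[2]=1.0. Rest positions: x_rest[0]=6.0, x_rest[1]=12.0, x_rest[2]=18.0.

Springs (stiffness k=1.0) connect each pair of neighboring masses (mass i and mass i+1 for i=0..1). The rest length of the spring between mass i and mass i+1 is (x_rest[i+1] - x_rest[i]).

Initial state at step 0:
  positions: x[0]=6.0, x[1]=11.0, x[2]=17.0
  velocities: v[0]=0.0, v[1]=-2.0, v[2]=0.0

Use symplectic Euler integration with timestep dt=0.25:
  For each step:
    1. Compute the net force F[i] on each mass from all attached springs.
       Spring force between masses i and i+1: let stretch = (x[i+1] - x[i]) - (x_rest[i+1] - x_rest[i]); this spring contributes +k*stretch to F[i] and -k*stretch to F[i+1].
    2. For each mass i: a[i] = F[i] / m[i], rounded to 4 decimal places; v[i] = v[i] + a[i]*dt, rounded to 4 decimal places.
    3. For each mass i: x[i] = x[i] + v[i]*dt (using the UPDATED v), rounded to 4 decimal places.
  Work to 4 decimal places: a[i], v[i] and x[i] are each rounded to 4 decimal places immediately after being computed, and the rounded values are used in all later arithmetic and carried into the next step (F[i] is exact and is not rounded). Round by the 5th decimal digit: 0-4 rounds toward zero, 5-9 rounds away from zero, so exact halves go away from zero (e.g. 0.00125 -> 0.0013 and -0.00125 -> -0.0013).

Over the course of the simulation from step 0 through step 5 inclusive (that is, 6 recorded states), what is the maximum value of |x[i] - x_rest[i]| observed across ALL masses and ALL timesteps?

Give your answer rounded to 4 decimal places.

Answer: 1.9478

Derivation:
Step 0: x=[6.0000 11.0000 17.0000] v=[0.0000 -2.0000 0.0000]
Step 1: x=[5.9688 10.5625 17.0000] v=[-0.1250 -1.7500 0.0000]
Step 2: x=[5.8936 10.2402 16.9727] v=[-0.3008 -1.2891 -0.1094]
Step 3: x=[5.7667 10.0671 16.8996] v=[-0.5075 -0.6926 -0.2925]
Step 4: x=[5.5867 10.0522 16.7745] v=[-0.7200 -0.0596 -0.5006]
Step 5: x=[5.3588 10.1784 16.6042] v=[-0.9118 0.5046 -0.6812]
Max displacement = 1.9478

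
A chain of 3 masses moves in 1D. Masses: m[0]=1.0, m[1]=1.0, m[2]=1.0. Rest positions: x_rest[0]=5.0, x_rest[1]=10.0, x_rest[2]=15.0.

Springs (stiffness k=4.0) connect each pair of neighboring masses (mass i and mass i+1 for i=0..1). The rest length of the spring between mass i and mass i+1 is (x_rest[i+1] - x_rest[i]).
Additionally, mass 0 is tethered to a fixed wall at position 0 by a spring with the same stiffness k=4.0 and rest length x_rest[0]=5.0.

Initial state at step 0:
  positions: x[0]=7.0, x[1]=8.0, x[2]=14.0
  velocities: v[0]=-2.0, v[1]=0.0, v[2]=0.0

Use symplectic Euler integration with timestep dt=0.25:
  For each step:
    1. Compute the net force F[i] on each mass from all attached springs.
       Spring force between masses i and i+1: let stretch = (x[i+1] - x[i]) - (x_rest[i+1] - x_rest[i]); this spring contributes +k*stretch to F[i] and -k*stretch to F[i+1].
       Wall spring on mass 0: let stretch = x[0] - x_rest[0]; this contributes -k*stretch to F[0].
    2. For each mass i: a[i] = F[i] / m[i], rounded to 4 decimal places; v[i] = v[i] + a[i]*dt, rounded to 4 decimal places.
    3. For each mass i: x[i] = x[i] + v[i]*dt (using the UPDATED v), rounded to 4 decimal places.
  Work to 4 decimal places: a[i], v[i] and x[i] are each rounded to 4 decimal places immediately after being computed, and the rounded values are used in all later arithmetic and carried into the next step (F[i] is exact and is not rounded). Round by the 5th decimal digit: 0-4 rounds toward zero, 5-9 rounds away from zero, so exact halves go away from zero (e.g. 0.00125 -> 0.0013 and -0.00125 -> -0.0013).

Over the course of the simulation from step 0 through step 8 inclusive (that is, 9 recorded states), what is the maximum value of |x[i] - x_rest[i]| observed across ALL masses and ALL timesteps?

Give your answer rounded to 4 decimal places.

Answer: 3.1406

Derivation:
Step 0: x=[7.0000 8.0000 14.0000] v=[-2.0000 0.0000 0.0000]
Step 1: x=[5.0000 9.2500 13.7500] v=[-8.0000 5.0000 -1.0000]
Step 2: x=[2.8125 10.5625 13.6250] v=[-8.7500 5.2500 -0.5000]
Step 3: x=[1.8594 10.7031 13.9844] v=[-3.8125 0.5625 1.4375]
Step 4: x=[2.6524 9.4531 14.7735] v=[3.1718 -4.9999 3.1562]
Step 5: x=[4.4824 7.8331 15.4825] v=[7.3201 -6.4802 2.8358]
Step 6: x=[6.0295 7.2877 15.5291] v=[6.1884 -2.1815 0.1864]
Step 7: x=[6.3838 8.4881 14.7654] v=[1.4171 4.8017 -3.0550]
Step 8: x=[5.6682 10.7318 13.6823] v=[-2.8624 8.9747 -4.3323]
Max displacement = 3.1406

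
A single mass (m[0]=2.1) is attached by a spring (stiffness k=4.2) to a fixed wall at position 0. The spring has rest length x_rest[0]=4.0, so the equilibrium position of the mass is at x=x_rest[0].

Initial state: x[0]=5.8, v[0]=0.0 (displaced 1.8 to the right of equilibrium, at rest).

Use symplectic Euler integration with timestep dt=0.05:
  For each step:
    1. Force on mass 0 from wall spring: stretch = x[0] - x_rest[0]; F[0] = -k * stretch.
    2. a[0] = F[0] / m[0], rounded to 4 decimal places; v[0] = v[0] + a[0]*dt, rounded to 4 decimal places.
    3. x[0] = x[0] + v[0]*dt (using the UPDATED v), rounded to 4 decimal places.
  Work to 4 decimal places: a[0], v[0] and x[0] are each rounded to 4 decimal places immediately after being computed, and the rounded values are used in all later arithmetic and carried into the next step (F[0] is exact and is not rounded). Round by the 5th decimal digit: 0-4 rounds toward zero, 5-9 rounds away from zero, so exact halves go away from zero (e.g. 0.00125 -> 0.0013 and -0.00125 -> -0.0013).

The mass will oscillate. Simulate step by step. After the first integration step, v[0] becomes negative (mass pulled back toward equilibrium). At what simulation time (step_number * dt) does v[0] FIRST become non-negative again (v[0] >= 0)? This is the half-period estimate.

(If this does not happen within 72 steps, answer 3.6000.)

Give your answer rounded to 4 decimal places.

Step 0: x=[5.8000] v=[0.0000]
Step 1: x=[5.7910] v=[-0.1800]
Step 2: x=[5.7730] v=[-0.3591]
Step 3: x=[5.7462] v=[-0.5364]
Step 4: x=[5.7107] v=[-0.7110]
Step 5: x=[5.6666] v=[-0.8821]
Step 6: x=[5.6142] v=[-1.0488]
Step 7: x=[5.5537] v=[-1.2102]
Step 8: x=[5.4854] v=[-1.3656]
Step 9: x=[5.4097] v=[-1.5141]
Step 10: x=[5.3269] v=[-1.6551]
Step 11: x=[5.2375] v=[-1.7878]
Step 12: x=[5.1419] v=[-1.9116]
Step 13: x=[5.0406] v=[-2.0258]
Step 14: x=[4.9341] v=[-2.1299]
Step 15: x=[4.8229] v=[-2.2233]
Step 16: x=[4.7076] v=[-2.3056]
Step 17: x=[4.5888] v=[-2.3764]
Step 18: x=[4.4670] v=[-2.4353]
Step 19: x=[4.3429] v=[-2.4820]
Step 20: x=[4.2171] v=[-2.5163]
Step 21: x=[4.0902] v=[-2.5380]
Step 22: x=[3.9629] v=[-2.5470]
Step 23: x=[3.8357] v=[-2.5433]
Step 24: x=[3.7094] v=[-2.5269]
Step 25: x=[3.5845] v=[-2.4978]
Step 26: x=[3.4617] v=[-2.4563]
Step 27: x=[3.3416] v=[-2.4025]
Step 28: x=[3.2248] v=[-2.3367]
Step 29: x=[3.1118] v=[-2.2592]
Step 30: x=[3.0033] v=[-2.1704]
Step 31: x=[2.8998] v=[-2.0707]
Step 32: x=[2.8018] v=[-1.9607]
Step 33: x=[2.7098] v=[-1.8409]
Step 34: x=[2.6242] v=[-1.7119]
Step 35: x=[2.5455] v=[-1.5743]
Step 36: x=[2.4741] v=[-1.4289]
Step 37: x=[2.4103] v=[-1.2763]
Step 38: x=[2.3544] v=[-1.1173]
Step 39: x=[2.3068] v=[-0.9527]
Step 40: x=[2.2676] v=[-0.7834]
Step 41: x=[2.2371] v=[-0.6102]
Step 42: x=[2.2154] v=[-0.4339]
Step 43: x=[2.2026] v=[-0.2554]
Step 44: x=[2.1988] v=[-0.0757]
Step 45: x=[2.2040] v=[0.1044]
First v>=0 after going negative at step 45, time=2.2500

Answer: 2.2500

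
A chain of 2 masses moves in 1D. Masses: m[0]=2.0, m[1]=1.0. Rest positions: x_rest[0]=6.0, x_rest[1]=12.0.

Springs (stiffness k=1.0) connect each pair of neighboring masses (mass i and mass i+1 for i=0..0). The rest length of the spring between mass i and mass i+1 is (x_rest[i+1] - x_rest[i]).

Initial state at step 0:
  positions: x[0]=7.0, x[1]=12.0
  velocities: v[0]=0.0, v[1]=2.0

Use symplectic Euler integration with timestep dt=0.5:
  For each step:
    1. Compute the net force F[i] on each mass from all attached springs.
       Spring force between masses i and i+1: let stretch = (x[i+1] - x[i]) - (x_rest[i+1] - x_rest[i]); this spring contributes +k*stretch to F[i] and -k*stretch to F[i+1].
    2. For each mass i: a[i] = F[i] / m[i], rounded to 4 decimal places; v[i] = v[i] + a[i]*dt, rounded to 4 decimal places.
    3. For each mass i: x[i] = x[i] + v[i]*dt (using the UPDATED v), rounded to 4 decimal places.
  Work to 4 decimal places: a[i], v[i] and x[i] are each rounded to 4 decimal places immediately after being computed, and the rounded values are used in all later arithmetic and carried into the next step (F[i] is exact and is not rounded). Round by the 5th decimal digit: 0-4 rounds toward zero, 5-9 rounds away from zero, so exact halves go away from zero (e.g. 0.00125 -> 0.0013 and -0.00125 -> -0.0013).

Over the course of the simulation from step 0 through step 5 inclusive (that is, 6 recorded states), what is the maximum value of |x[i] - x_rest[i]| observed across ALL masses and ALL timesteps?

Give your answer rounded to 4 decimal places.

Step 0: x=[7.0000 12.0000] v=[0.0000 2.0000]
Step 1: x=[6.8750 13.2500] v=[-0.2500 2.5000]
Step 2: x=[6.7969 14.4063] v=[-0.1563 2.3125]
Step 3: x=[6.9200 15.1602] v=[0.2461 1.5078]
Step 4: x=[7.3231 15.3541] v=[0.8062 0.3877]
Step 5: x=[7.9801 15.0402] v=[1.3140 -0.6278]
Max displacement = 3.3541

Answer: 3.3541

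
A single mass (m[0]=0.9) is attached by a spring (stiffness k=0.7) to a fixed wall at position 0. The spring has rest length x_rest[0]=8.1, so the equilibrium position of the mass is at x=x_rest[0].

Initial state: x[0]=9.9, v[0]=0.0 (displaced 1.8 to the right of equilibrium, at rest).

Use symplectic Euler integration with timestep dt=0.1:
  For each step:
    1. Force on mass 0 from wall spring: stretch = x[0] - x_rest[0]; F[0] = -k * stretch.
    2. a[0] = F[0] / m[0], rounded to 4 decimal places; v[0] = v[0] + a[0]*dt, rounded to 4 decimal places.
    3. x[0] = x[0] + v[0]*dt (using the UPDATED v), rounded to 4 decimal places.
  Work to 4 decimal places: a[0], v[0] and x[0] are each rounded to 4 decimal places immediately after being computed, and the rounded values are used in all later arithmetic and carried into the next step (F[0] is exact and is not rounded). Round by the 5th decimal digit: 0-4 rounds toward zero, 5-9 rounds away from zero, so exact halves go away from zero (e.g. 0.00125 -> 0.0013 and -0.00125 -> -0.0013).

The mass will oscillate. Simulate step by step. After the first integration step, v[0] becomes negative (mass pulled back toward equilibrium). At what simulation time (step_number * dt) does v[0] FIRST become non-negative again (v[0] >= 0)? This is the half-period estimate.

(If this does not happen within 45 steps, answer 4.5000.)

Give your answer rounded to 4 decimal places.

Answer: 3.6000

Derivation:
Step 0: x=[9.9000] v=[0.0000]
Step 1: x=[9.8860] v=[-0.1400]
Step 2: x=[9.8581] v=[-0.2789]
Step 3: x=[9.8165] v=[-0.4156]
Step 4: x=[9.7616] v=[-0.5491]
Step 5: x=[9.6938] v=[-0.6783]
Step 6: x=[9.6136] v=[-0.8023]
Step 7: x=[9.5216] v=[-0.9200]
Step 8: x=[9.4185] v=[-1.0306]
Step 9: x=[9.3052] v=[-1.1332]
Step 10: x=[9.1825] v=[-1.2269]
Step 11: x=[9.0514] v=[-1.3111]
Step 12: x=[8.9129] v=[-1.3851]
Step 13: x=[8.7681] v=[-1.4483]
Step 14: x=[8.6181] v=[-1.5003]
Step 15: x=[8.4640] v=[-1.5406]
Step 16: x=[8.3071] v=[-1.5689]
Step 17: x=[8.1486] v=[-1.5850]
Step 18: x=[7.9897] v=[-1.5888]
Step 19: x=[7.8317] v=[-1.5802]
Step 20: x=[7.6758] v=[-1.5593]
Step 21: x=[7.5232] v=[-1.5263]
Step 22: x=[7.3751] v=[-1.4814]
Step 23: x=[7.2326] v=[-1.4250]
Step 24: x=[7.0969] v=[-1.3575]
Step 25: x=[6.9690] v=[-1.2795]
Step 26: x=[6.8499] v=[-1.1915]
Step 27: x=[6.7405] v=[-1.0943]
Step 28: x=[6.6416] v=[-0.9886]
Step 29: x=[6.5541] v=[-0.8752]
Step 30: x=[6.4786] v=[-0.7550]
Step 31: x=[6.4157] v=[-0.6289]
Step 32: x=[6.3659] v=[-0.4979]
Step 33: x=[6.3296] v=[-0.3630]
Step 34: x=[6.3071] v=[-0.2253]
Step 35: x=[6.2985] v=[-0.0859]
Step 36: x=[6.3039] v=[0.0542]
First v>=0 after going negative at step 36, time=3.6000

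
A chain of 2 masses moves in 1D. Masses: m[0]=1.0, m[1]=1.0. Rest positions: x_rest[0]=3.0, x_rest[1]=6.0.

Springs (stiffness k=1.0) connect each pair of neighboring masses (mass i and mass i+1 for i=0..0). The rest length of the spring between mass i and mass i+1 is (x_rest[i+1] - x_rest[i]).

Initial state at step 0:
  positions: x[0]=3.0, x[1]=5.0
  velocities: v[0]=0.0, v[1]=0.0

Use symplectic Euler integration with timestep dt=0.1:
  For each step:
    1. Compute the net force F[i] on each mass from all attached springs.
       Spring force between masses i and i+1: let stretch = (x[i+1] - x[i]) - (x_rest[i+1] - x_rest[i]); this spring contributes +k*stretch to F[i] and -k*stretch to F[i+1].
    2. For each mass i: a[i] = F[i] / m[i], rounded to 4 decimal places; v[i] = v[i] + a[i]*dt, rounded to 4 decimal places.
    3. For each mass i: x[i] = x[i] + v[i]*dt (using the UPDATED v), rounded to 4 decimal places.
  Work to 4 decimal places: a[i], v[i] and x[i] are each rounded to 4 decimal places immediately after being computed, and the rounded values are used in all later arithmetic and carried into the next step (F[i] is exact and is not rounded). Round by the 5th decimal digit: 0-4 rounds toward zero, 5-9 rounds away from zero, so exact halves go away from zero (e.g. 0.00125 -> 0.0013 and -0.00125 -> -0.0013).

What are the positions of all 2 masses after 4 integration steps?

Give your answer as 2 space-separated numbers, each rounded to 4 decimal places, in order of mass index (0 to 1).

Step 0: x=[3.0000 5.0000] v=[0.0000 0.0000]
Step 1: x=[2.9900 5.0100] v=[-0.1000 0.1000]
Step 2: x=[2.9702 5.0298] v=[-0.1980 0.1980]
Step 3: x=[2.9410 5.0590] v=[-0.2920 0.2920]
Step 4: x=[2.9030 5.0970] v=[-0.3802 0.3802]

Answer: 2.9030 5.0970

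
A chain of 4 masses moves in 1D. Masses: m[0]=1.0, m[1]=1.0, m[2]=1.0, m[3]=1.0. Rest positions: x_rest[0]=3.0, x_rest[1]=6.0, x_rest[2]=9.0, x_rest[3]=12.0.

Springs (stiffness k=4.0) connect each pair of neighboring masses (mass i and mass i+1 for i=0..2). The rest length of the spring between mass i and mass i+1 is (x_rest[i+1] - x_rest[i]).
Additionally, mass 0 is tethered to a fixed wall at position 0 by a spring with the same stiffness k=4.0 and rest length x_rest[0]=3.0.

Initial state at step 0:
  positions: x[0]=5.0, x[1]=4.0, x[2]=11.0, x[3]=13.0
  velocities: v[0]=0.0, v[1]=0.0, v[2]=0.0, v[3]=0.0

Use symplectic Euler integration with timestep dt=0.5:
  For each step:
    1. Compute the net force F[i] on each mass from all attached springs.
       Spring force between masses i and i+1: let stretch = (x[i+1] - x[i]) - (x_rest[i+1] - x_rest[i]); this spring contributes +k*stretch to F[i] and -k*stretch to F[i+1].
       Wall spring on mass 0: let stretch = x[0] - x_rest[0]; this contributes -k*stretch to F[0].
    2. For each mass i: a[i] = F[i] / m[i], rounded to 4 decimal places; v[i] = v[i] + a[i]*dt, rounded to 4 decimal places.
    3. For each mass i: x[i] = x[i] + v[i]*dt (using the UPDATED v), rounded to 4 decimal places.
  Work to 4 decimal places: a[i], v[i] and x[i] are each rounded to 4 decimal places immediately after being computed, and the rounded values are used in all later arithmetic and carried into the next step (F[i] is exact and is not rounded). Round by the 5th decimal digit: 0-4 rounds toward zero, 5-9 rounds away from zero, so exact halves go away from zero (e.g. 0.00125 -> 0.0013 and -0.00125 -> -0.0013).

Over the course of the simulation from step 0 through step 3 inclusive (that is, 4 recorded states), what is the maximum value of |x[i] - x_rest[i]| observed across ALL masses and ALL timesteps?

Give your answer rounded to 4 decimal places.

Step 0: x=[5.0000 4.0000 11.0000 13.0000] v=[0.0000 0.0000 0.0000 0.0000]
Step 1: x=[-1.0000 12.0000 6.0000 14.0000] v=[-12.0000 16.0000 -10.0000 2.0000]
Step 2: x=[7.0000 1.0000 15.0000 10.0000] v=[16.0000 -22.0000 18.0000 -8.0000]
Step 3: x=[2.0000 10.0000 5.0000 14.0000] v=[-10.0000 18.0000 -20.0000 8.0000]
Max displacement = 6.0000

Answer: 6.0000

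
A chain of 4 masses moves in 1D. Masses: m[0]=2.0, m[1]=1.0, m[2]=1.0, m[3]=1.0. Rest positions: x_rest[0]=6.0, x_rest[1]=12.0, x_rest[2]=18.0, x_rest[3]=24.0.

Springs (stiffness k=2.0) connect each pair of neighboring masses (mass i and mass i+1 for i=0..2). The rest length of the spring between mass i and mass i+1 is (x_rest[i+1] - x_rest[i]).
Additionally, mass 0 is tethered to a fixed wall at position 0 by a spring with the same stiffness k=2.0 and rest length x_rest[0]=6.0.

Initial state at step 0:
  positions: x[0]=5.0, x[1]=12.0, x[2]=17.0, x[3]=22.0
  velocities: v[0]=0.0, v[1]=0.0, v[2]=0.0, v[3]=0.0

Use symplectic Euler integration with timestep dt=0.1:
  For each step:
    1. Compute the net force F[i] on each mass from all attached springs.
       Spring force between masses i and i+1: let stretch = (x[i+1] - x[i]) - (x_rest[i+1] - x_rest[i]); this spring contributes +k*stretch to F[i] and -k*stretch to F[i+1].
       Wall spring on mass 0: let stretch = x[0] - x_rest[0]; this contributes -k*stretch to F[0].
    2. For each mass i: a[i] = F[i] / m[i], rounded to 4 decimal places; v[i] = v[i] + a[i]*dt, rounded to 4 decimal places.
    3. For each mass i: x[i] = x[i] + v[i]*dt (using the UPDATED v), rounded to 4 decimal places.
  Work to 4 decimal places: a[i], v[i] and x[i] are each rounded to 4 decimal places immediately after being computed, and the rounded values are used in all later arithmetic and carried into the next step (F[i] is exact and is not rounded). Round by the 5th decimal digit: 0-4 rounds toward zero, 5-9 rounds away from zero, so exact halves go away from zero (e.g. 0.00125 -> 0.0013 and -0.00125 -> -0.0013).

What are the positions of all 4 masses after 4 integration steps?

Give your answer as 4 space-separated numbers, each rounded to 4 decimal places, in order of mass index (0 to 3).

Step 0: x=[5.0000 12.0000 17.0000 22.0000] v=[0.0000 0.0000 0.0000 0.0000]
Step 1: x=[5.0200 11.9600 17.0000 22.0200] v=[0.2000 -0.4000 0.0000 0.2000]
Step 2: x=[5.0592 11.8820 16.9996 22.0596] v=[0.3920 -0.7800 -0.0040 0.3960]
Step 3: x=[5.1160 11.7699 16.9981 22.1180] v=[0.5684 -1.1210 -0.0155 0.5840]
Step 4: x=[5.1882 11.6293 16.9944 22.1940] v=[0.7222 -1.4061 -0.0372 0.7600]

Answer: 5.1882 11.6293 16.9944 22.1940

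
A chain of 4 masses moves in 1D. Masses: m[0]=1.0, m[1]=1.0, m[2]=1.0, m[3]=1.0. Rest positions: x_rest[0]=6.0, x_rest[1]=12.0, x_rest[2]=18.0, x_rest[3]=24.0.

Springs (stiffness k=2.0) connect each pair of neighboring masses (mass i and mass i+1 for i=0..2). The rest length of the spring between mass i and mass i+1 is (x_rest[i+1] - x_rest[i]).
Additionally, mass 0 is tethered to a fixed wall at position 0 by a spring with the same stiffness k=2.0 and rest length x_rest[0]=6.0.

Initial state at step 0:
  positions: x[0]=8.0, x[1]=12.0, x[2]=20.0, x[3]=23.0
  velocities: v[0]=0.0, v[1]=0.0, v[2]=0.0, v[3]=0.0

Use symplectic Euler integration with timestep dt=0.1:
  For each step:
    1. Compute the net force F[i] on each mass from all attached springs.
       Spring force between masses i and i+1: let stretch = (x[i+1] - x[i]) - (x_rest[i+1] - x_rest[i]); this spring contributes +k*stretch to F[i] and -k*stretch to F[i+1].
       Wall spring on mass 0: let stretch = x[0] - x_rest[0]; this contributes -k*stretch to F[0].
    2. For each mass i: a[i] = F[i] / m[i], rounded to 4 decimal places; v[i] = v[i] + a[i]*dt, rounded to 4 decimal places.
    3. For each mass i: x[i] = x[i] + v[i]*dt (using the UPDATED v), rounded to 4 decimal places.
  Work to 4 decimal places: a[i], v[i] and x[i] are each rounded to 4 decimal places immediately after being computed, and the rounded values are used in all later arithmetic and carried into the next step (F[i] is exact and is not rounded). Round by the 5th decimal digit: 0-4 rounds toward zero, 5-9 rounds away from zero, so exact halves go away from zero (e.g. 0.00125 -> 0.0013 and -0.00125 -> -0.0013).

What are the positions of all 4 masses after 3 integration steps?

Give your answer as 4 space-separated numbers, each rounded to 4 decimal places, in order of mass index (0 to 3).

Answer: 7.5437 12.4465 19.4335 23.3442

Derivation:
Step 0: x=[8.0000 12.0000 20.0000 23.0000] v=[0.0000 0.0000 0.0000 0.0000]
Step 1: x=[7.9200 12.0800 19.9000 23.0600] v=[-0.8000 0.8000 -1.0000 0.6000]
Step 2: x=[7.7648 12.2332 19.7068 23.1768] v=[-1.5520 1.5320 -1.9320 1.1680]
Step 3: x=[7.5437 12.4465 19.4335 23.3442] v=[-2.2113 2.1330 -2.7327 1.6740]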